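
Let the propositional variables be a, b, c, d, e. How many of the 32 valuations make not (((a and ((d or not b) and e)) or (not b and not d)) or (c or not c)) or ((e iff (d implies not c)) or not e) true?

28

Initial set: {(not (((a and ((d or not b) and e)) or (not b and not d)) or (c or not c)) or ((e iff (d implies not c)) or not e))}.
(not (((a and ((d or not b) and e)) or (not b and not d)) or (c or not c)) or ((e iff (d implies not c)) or not e)): β-rule — branch into not (((a and ((d or not b) and e)) or (not b and not d)) or (c or not c))  //  ((e iff (d implies not c)) or not e).
  branch 1 (add not (((a and ((d or not b) and e)) or (not b and not d)) or (c or not c))):
    not (((a and ((d or not b) and e)) or (not b and not d)) or (c or not c)): α-rule — add not ((a and ((d or not b) and e)) or (not b and not d)), not (c or not c).
    not ((a and ((d or not b) and e)) or (not b and not d)): α-rule — add not (a and ((d or not b) and e)), not (not b and not d).
    not (c or not c): α-rule — add not c, not not c.
    × closes — contains both c and not c.
  branch 2 (add ((e iff (d implies not c)) or not e)):
    ((e iff (d implies not c)) or not e): β-rule — branch into (e iff (d implies not c))  //  not e.
      branch 2.1 (add (e iff (d implies not c))):
        (e iff (d implies not c)): β-rule — branch into e, (d implies not c)  //  not e, not (d implies not c).
          branch 2.1.1 (add e, (d implies not c)):
            (d implies not c): β-rule — branch into not d  //  not c.
              branch 2.1.1.1 (add not d):
                ○ open, literals {d=0, e=1}.
              branch 2.1.1.2 (add not c):
                ○ open, literals {c=0, e=1}.
          branch 2.1.2 (add not e, not (d implies not c)):
            not (d implies not c): α-rule — add d, not not c.
            ○ open, literals {c=1, d=1, e=0}.
      branch 2.2 (add not e):
        ○ open, literals {e=0}.
1 branch closed, 4 open.
Each open branch fixes some atoms; the unmentioned ones are free. Counting distinct full assignments: branch {d=0, e=1} (a, b, c) contributes 8 new; branch {c=0, e=1} (a, b, d) contributes 4 new; branch {c=1, d=1, e=0} (a, b) contributes 4 new; branch {e=0} (a, b, c, d) contributes 12 new. Total: 28.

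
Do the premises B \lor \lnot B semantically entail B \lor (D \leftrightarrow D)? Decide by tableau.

Initial set: {(B \lor \lnot B); \lnot (B \lor (D \leftrightarrow D))}.
\lnot (B \lor (D \leftrightarrow D)): α-rule — add \lnot B, \lnot (D \leftrightarrow D).
(B \lor \lnot B): β-rule — branch into B  //  \lnot B.
  branch 1 (add B):
    × closes — contains both B and \lnot B.
  branch 2 (add \lnot B):
    \lnot (D \leftrightarrow D): β-rule — branch into D, \lnot D  //  \lnot D, D.
      branch 2.1 (add D, \lnot D):
        × closes — contains both D and \lnot D.
      branch 2.2 (add \lnot D, D):
        × closes — contains both D and \lnot D.
All 3 branches close.
Every branch closed, so the premises entail the conclusion.

Yes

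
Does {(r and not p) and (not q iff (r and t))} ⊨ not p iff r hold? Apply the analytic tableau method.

Yes

Initial set: {((r and not p) and (not q iff (r and t))); not (not p iff r)}.
((r and not p) and (not q iff (r and t))): α-rule — add (r and not p), (not q iff (r and t)).
(r and not p): α-rule — add r, not p.
not (not p iff r): β-rule — branch into not p, not r  //  not not p, r.
  branch 1 (add not p, not r):
    × closes — contains both r and not r.
  branch 2 (add not not p, r):
    × closes — contains both p and not p.
All 2 branches close.
Every branch closed, so the premises entail the conclusion.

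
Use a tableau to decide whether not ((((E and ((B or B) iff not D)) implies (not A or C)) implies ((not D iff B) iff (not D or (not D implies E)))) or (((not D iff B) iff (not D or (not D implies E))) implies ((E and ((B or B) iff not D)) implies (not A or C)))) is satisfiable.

Initial set: {not ((((E and ((B or B) iff not D)) implies (not A or C)) implies ((not D iff B) iff (not D or (not D implies E)))) or (((not D iff B) iff (not D or (not D implies E))) implies ((E and ((B or B) iff not D)) implies (not A or C))))}.
not ((((E and ((B or B) iff not D)) implies (not A or C)) implies ((not D iff B) iff (not D or (not D implies E)))) or (((not D iff B) iff (not D or (not D implies E))) implies ((E and ((B or B) iff not D)) implies (not A or C)))): α-rule — add not (((E and ((B or B) iff not D)) implies (not A or C)) implies ((not D iff B) iff (not D or (not D implies E)))), not (((not D iff B) iff (not D or (not D implies E))) implies ((E and ((B or B) iff not D)) implies (not A or C))).
not (((E and ((B or B) iff not D)) implies (not A or C)) implies ((not D iff B) iff (not D or (not D implies E)))): α-rule — add ((E and ((B or B) iff not D)) implies (not A or C)), not ((not D iff B) iff (not D or (not D implies E))).
not (((not D iff B) iff (not D or (not D implies E))) implies ((E and ((B or B) iff not D)) implies (not A or C))): α-rule — add ((not D iff B) iff (not D or (not D implies E))), not ((E and ((B or B) iff not D)) implies (not A or C)).
not ((E and ((B or B) iff not D)) implies (not A or C)): α-rule — add (E and ((B or B) iff not D)), not (not A or C).
(E and ((B or B) iff not D)): α-rule — add E, ((B or B) iff not D).
not (not A or C): α-rule — add not not A, not C.
((E and ((B or B) iff not D)) implies (not A or C)): β-rule — branch into not (E and ((B or B) iff not D))  //  (not A or C).
  branch 1 (add not (E and ((B or B) iff not D))):
    not ((not D iff B) iff (not D or (not D implies E))): β-rule — branch into (not D iff B), not (not D or (not D implies E))  //  not (not D iff B), (not D or (not D implies E)).
      branch 1.1 (add (not D iff B), not (not D or (not D implies E))):
        not (not D or (not D implies E)): α-rule — add not not D, not (not D implies E).
        not (not D implies E): α-rule — add not D, not E.
        × closes — contains both D and not D.
      branch 1.2 (add not (not D iff B), (not D or (not D implies E))):
        ((not D iff B) iff (not D or (not D implies E))): β-rule — branch into (not D iff B), (not D or (not D implies E))  //  not (not D iff B), not (not D or (not D implies E)).
          branch 1.2.1 (add (not D iff B), (not D or (not D implies E))):
            ((B or B) iff not D): β-rule — branch into (B or B), not D  //  not (B or B), not not D.
              branch 1.2.1.1 (add (B or B), not D):
                not (E and ((B or B) iff not D)): β-rule — branch into not E  //  not ((B or B) iff not D).
                  branch 1.2.1.1.1 (add not E):
                    × closes — contains both E and not E.
                  branch 1.2.1.1.2 (add not ((B or B) iff not D)):
                    not (not D iff B): β-rule — branch into not D, not B  //  not not D, B.
                      branch 1.2.1.1.2.1 (add not D, not B):
                        (not D or (not D implies E)): β-rule — branch into not D  //  (not D implies E).
                          branch 1.2.1.1.2.1.1 (add not D):
                            (not D iff B): β-rule — branch into not D, B  //  not not D, not B.
                              branch 1.2.1.1.2.1.1.1 (add not D, B):
                                × closes — contains both B and not B.
                              branch 1.2.1.1.2.1.1.2 (add not not D, not B):
                                × closes — contains both D and not D.
                          branch 1.2.1.1.2.1.2 (add (not D implies E)):
                            (not D iff B): β-rule — branch into not D, B  //  not not D, not B.
                              branch 1.2.1.1.2.1.2.1 (add not D, B):
                                × closes — contains both B and not B.
                              branch 1.2.1.1.2.1.2.2 (add not not D, not B):
                                × closes — contains both D and not D.
                      branch 1.2.1.1.2.2 (add not not D, B):
                        × closes — contains both D and not D.
              branch 1.2.1.2 (add not (B or B), not not D):
                not (B or B): α-rule — add not B, not B.
                not (E and ((B or B) iff not D)): β-rule — branch into not E  //  not ((B or B) iff not D).
                  branch 1.2.1.2.1 (add not E):
                    × closes — contains both E and not E.
                  branch 1.2.1.2.2 (add not ((B or B) iff not D)):
                    not (not D iff B): β-rule — branch into not D, not B  //  not not D, B.
                      branch 1.2.1.2.2.1 (add not D, not B):
                        × closes — contains both D and not D.
                      branch 1.2.1.2.2.2 (add not not D, B):
                        × closes — contains both B and not B.
          branch 1.2.2 (add not (not D iff B), not (not D or (not D implies E))):
            not (not D or (not D implies E)): α-rule — add not not D, not (not D implies E).
            not (not D implies E): α-rule — add not D, not E.
            × closes — contains both D and not D.
  branch 2 (add (not A or C)):
    not ((not D iff B) iff (not D or (not D implies E))): β-rule — branch into (not D iff B), not (not D or (not D implies E))  //  not (not D iff B), (not D or (not D implies E)).
      branch 2.1 (add (not D iff B), not (not D or (not D implies E))):
        not (not D or (not D implies E)): α-rule — add not not D, not (not D implies E).
        not (not D implies E): α-rule — add not D, not E.
        × closes — contains both D and not D.
      branch 2.2 (add not (not D iff B), (not D or (not D implies E))):
        ((not D iff B) iff (not D or (not D implies E))): β-rule — branch into (not D iff B), (not D or (not D implies E))  //  not (not D iff B), not (not D or (not D implies E)).
          branch 2.2.1 (add (not D iff B), (not D or (not D implies E))):
            ((B or B) iff not D): β-rule — branch into (B or B), not D  //  not (B or B), not not D.
              branch 2.2.1.1 (add (B or B), not D):
                (not A or C): β-rule — branch into not A  //  C.
                  branch 2.2.1.1.1 (add not A):
                    × closes — contains both A and not A.
                  branch 2.2.1.1.2 (add C):
                    × closes — contains both C and not C.
              branch 2.2.1.2 (add not (B or B), not not D):
                not (B or B): α-rule — add not B, not B.
                (not A or C): β-rule — branch into not A  //  C.
                  branch 2.2.1.2.1 (add not A):
                    × closes — contains both A and not A.
                  branch 2.2.1.2.2 (add C):
                    × closes — contains both C and not C.
          branch 2.2.2 (add not (not D iff B), not (not D or (not D implies E))):
            not (not D or (not D implies E)): α-rule — add not not D, not (not D implies E).
            not (not D implies E): α-rule — add not D, not E.
            × closes — contains both D and not D.
All 17 branches close.
Every branch closed; the formula is unsatisfiable.

Unsatisfiable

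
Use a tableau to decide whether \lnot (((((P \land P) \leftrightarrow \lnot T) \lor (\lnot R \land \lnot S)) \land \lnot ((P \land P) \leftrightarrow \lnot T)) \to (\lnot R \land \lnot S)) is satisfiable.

Initial set: {\lnot (((((P \land P) \leftrightarrow \lnot T) \lor (\lnot R \land \lnot S)) \land \lnot ((P \land P) \leftrightarrow \lnot T)) \to (\lnot R \land \lnot S))}.
\lnot (((((P \land P) \leftrightarrow \lnot T) \lor (\lnot R \land \lnot S)) \land \lnot ((P \land P) \leftrightarrow \lnot T)) \to (\lnot R \land \lnot S)): α-rule — add ((((P \land P) \leftrightarrow \lnot T) \lor (\lnot R \land \lnot S)) \land \lnot ((P \land P) \leftrightarrow \lnot T)), \lnot (\lnot R \land \lnot S).
((((P \land P) \leftrightarrow \lnot T) \lor (\lnot R \land \lnot S)) \land \lnot ((P \land P) \leftrightarrow \lnot T)): α-rule — add (((P \land P) \leftrightarrow \lnot T) \lor (\lnot R \land \lnot S)), \lnot ((P \land P) \leftrightarrow \lnot T).
\lnot (\lnot R \land \lnot S): β-rule — branch into \lnot \lnot R  //  \lnot \lnot S.
  branch 1 (add \lnot \lnot R):
    (((P \land P) \leftrightarrow \lnot T) \lor (\lnot R \land \lnot S)): β-rule — branch into ((P \land P) \leftrightarrow \lnot T)  //  (\lnot R \land \lnot S).
      branch 1.1 (add ((P \land P) \leftrightarrow \lnot T)):
        \lnot ((P \land P) \leftrightarrow \lnot T): β-rule — branch into (P \land P), \lnot \lnot T  //  \lnot (P \land P), \lnot T.
          branch 1.1.1 (add (P \land P), \lnot \lnot T):
            (P \land P): α-rule — add P, P.
            ((P \land P) \leftrightarrow \lnot T): β-rule — branch into (P \land P), \lnot T  //  \lnot (P \land P), \lnot \lnot T.
              branch 1.1.1.1 (add (P \land P), \lnot T):
                × closes — contains both T and \lnot T.
              branch 1.1.1.2 (add \lnot (P \land P), \lnot \lnot T):
                \lnot (P \land P): β-rule — branch into \lnot P  //  \lnot P.
                  branch 1.1.1.2.1 (add \lnot P):
                    × closes — contains both P and \lnot P.
                  branch 1.1.1.2.2 (add \lnot P):
                    × closes — contains both P and \lnot P.
          branch 1.1.2 (add \lnot (P \land P), \lnot T):
            ((P \land P) \leftrightarrow \lnot T): β-rule — branch into (P \land P), \lnot T  //  \lnot (P \land P), \lnot \lnot T.
              branch 1.1.2.1 (add (P \land P), \lnot T):
                (P \land P): α-rule — add P, P.
                \lnot (P \land P): β-rule — branch into \lnot P  //  \lnot P.
                  branch 1.1.2.1.1 (add \lnot P):
                    × closes — contains both P and \lnot P.
                  branch 1.1.2.1.2 (add \lnot P):
                    × closes — contains both P and \lnot P.
              branch 1.1.2.2 (add \lnot (P \land P), \lnot \lnot T):
                × closes — contains both T and \lnot T.
      branch 1.2 (add (\lnot R \land \lnot S)):
        (\lnot R \land \lnot S): α-rule — add \lnot R, \lnot S.
        × closes — contains both R and \lnot R.
  branch 2 (add \lnot \lnot S):
    (((P \land P) \leftrightarrow \lnot T) \lor (\lnot R \land \lnot S)): β-rule — branch into ((P \land P) \leftrightarrow \lnot T)  //  (\lnot R \land \lnot S).
      branch 2.1 (add ((P \land P) \leftrightarrow \lnot T)):
        \lnot ((P \land P) \leftrightarrow \lnot T): β-rule — branch into (P \land P), \lnot \lnot T  //  \lnot (P \land P), \lnot T.
          branch 2.1.1 (add (P \land P), \lnot \lnot T):
            (P \land P): α-rule — add P, P.
            ((P \land P) \leftrightarrow \lnot T): β-rule — branch into (P \land P), \lnot T  //  \lnot (P \land P), \lnot \lnot T.
              branch 2.1.1.1 (add (P \land P), \lnot T):
                × closes — contains both T and \lnot T.
              branch 2.1.1.2 (add \lnot (P \land P), \lnot \lnot T):
                \lnot (P \land P): β-rule — branch into \lnot P  //  \lnot P.
                  branch 2.1.1.2.1 (add \lnot P):
                    × closes — contains both P and \lnot P.
                  branch 2.1.1.2.2 (add \lnot P):
                    × closes — contains both P and \lnot P.
          branch 2.1.2 (add \lnot (P \land P), \lnot T):
            ((P \land P) \leftrightarrow \lnot T): β-rule — branch into (P \land P), \lnot T  //  \lnot (P \land P), \lnot \lnot T.
              branch 2.1.2.1 (add (P \land P), \lnot T):
                (P \land P): α-rule — add P, P.
                \lnot (P \land P): β-rule — branch into \lnot P  //  \lnot P.
                  branch 2.1.2.1.1 (add \lnot P):
                    × closes — contains both P and \lnot P.
                  branch 2.1.2.1.2 (add \lnot P):
                    × closes — contains both P and \lnot P.
              branch 2.1.2.2 (add \lnot (P \land P), \lnot \lnot T):
                × closes — contains both T and \lnot T.
      branch 2.2 (add (\lnot R \land \lnot S)):
        (\lnot R \land \lnot S): α-rule — add \lnot R, \lnot S.
        × closes — contains both S and \lnot S.
All 14 branches close.
Every branch closed; the formula is unsatisfiable.

Unsatisfiable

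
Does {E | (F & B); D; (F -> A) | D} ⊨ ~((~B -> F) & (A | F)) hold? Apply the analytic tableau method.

Initial set: {(E | (F & B)); D; ((F -> A) | D); ~~((~B -> F) & (A | F))}.
~~((~B -> F) & (A | F)): α-rule — add (~B -> F), (A | F).
(E | (F & B)): β-rule — branch into E  //  (F & B).
  branch 1 (add E):
    ((F -> A) | D): β-rule — branch into (F -> A)  //  D.
      branch 1.1 (add (F -> A)):
        (~B -> F): β-rule — branch into ~~B  //  F.
          branch 1.1.1 (add ~~B):
            (A | F): β-rule — branch into A  //  F.
              branch 1.1.1.1 (add A):
                (F -> A): β-rule — branch into ~F  //  A.
                  branch 1.1.1.1.1 (add ~F):
                    ○ open, literals {A=1, B=1, D=1, E=1, F=0}.
                  branch 1.1.1.1.2 (add A):
                    ○ open, literals {A=1, B=1, D=1, E=1}.
              branch 1.1.1.2 (add F):
                (F -> A): β-rule — branch into ~F  //  A.
                  branch 1.1.1.2.1 (add ~F):
                    × closes — contains both F and ~F.
                  branch 1.1.1.2.2 (add A):
                    ○ open, literals {A=1, B=1, D=1, E=1, F=1}.
          branch 1.1.2 (add F):
            (A | F): β-rule — branch into A  //  F.
              branch 1.1.2.1 (add A):
                (F -> A): β-rule — branch into ~F  //  A.
                  branch 1.1.2.1.1 (add ~F):
                    × closes — contains both F and ~F.
                  branch 1.1.2.1.2 (add A):
                    ○ open, literals {A=1, D=1, E=1, F=1}.
              branch 1.1.2.2 (add F):
                (F -> A): β-rule — branch into ~F  //  A.
                  branch 1.1.2.2.1 (add ~F):
                    × closes — contains both F and ~F.
                  branch 1.1.2.2.2 (add A):
                    ○ open, literals {A=1, D=1, E=1, F=1}.
      branch 1.2 (add D):
        (~B -> F): β-rule — branch into ~~B  //  F.
          branch 1.2.1 (add ~~B):
            (A | F): β-rule — branch into A  //  F.
              branch 1.2.1.1 (add A):
                ○ open, literals {A=1, B=1, D=1, E=1}.
              branch 1.2.1.2 (add F):
                ○ open, literals {B=1, D=1, E=1, F=1}.
          branch 1.2.2 (add F):
            (A | F): β-rule — branch into A  //  F.
              branch 1.2.2.1 (add A):
                ○ open, literals {A=1, D=1, E=1, F=1}.
              branch 1.2.2.2 (add F):
                ○ open, literals {D=1, E=1, F=1}.
  branch 2 (add (F & B)):
    (F & B): α-rule — add F, B.
    ((F -> A) | D): β-rule — branch into (F -> A)  //  D.
      branch 2.1 (add (F -> A)):
        (~B -> F): β-rule — branch into ~~B  //  F.
          branch 2.1.1 (add ~~B):
            (A | F): β-rule — branch into A  //  F.
              branch 2.1.1.1 (add A):
                (F -> A): β-rule — branch into ~F  //  A.
                  branch 2.1.1.1.1 (add ~F):
                    × closes — contains both F and ~F.
                  branch 2.1.1.1.2 (add A):
                    ○ open, literals {A=1, B=1, D=1, F=1}.
              branch 2.1.1.2 (add F):
                (F -> A): β-rule — branch into ~F  //  A.
                  branch 2.1.1.2.1 (add ~F):
                    × closes — contains both F and ~F.
                  branch 2.1.1.2.2 (add A):
                    ○ open, literals {A=1, B=1, D=1, F=1}.
          branch 2.1.2 (add F):
            (A | F): β-rule — branch into A  //  F.
              branch 2.1.2.1 (add A):
                (F -> A): β-rule — branch into ~F  //  A.
                  branch 2.1.2.1.1 (add ~F):
                    × closes — contains both F and ~F.
                  branch 2.1.2.1.2 (add A):
                    ○ open, literals {A=1, B=1, D=1, F=1}.
              branch 2.1.2.2 (add F):
                (F -> A): β-rule — branch into ~F  //  A.
                  branch 2.1.2.2.1 (add ~F):
                    × closes — contains both F and ~F.
                  branch 2.1.2.2.2 (add A):
                    ○ open, literals {A=1, B=1, D=1, F=1}.
      branch 2.2 (add D):
        (~B -> F): β-rule — branch into ~~B  //  F.
          branch 2.2.1 (add ~~B):
            (A | F): β-rule — branch into A  //  F.
              branch 2.2.1.1 (add A):
                ○ open, literals {A=1, B=1, D=1, F=1}.
              branch 2.2.1.2 (add F):
                ○ open, literals {B=1, D=1, F=1}.
          branch 2.2.2 (add F):
            (A | F): β-rule — branch into A  //  F.
              branch 2.2.2.1 (add A):
                ○ open, literals {A=1, B=1, D=1, F=1}.
              branch 2.2.2.2 (add F):
                ○ open, literals {B=1, D=1, F=1}.
7 branches closed, 17 open.
An open branch gives a countermodel: A=1, B=1, D=1, E=1, F=0 (unmentioned atoms arbitrary); the premises hold there but the conclusion fails.

No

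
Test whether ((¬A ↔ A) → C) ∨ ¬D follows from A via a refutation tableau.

Yes

Initial set: {T A; F (((¬A ↔ A) → C) ∨ ¬D)}.
F (((¬A ↔ A) → C) ∨ ¬D): α-rule — add F ((¬A ↔ A) → C), F ¬D.
F ((¬A ↔ A) → C): α-rule — add T (¬A ↔ A), F C.
T (¬A ↔ A): β-rule — branch into T ¬A, T A  //  F ¬A, F A.
  branch 1 (add T ¬A, T A):
    × closes — contains both A and ¬A.
  branch 2 (add F ¬A, F A):
    × closes — contains both A and ¬A.
All 2 branches close.
Every branch closed, so the premises entail the conclusion.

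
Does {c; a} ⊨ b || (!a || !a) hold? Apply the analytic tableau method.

No

Initial set: {T c; T a; F (b || (!a || !a))}.
F (b || (!a || !a)): α-rule — add F b, F (!a || !a).
F (!a || !a): α-rule — add F !a, F !a.
○ open, literals {a=true, b=false, c=true}.
0 branches closed, 1 open.
An open branch gives a countermodel: a=true, b=false, c=true (unmentioned atoms arbitrary); the premises hold there but the conclusion fails.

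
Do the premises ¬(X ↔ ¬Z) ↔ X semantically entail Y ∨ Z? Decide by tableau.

Initial set: {(¬(X ↔ ¬Z) ↔ X); ¬(Y ∨ Z)}.
¬(Y ∨ Z): α-rule — add ¬Y, ¬Z.
(¬(X ↔ ¬Z) ↔ X): β-rule — branch into ¬(X ↔ ¬Z), X  //  ¬¬(X ↔ ¬Z), ¬X.
  branch 1 (add ¬(X ↔ ¬Z), X):
    ¬(X ↔ ¬Z): β-rule — branch into X, ¬¬Z  //  ¬X, ¬Z.
      branch 1.1 (add X, ¬¬Z):
        × closes — contains both Z and ¬Z.
      branch 1.2 (add ¬X, ¬Z):
        × closes — contains both X and ¬X.
  branch 2 (add ¬¬(X ↔ ¬Z), ¬X):
    ¬¬(X ↔ ¬Z): β-rule — branch into X, ¬Z  //  ¬X, ¬¬Z.
      branch 2.1 (add X, ¬Z):
        × closes — contains both X and ¬X.
      branch 2.2 (add ¬X, ¬¬Z):
        × closes — contains both Z and ¬Z.
All 4 branches close.
Every branch closed, so the premises entail the conclusion.

Yes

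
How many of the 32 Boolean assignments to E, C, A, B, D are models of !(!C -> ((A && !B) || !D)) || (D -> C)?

Initial set: {T (!(!C -> ((A && !B) || !D)) || (D -> C))}.
T (!(!C -> ((A && !B) || !D)) || (D -> C)): β-rule — branch into T !(!C -> ((A && !B) || !D))  //  T (D -> C).
  branch 1 (add T !(!C -> ((A && !B) || !D))):
    T !(!C -> ((A && !B) || !D)): α-rule — add T !C, F ((A && !B) || !D).
    F ((A && !B) || !D): α-rule — add F (A && !B), F !D.
    F (A && !B): β-rule — branch into F A  //  F !B.
      branch 1.1 (add F A):
        ○ open, literals {A=0, C=0, D=1}.
      branch 1.2 (add F !B):
        ○ open, literals {B=1, C=0, D=1}.
  branch 2 (add T (D -> C)):
    T (D -> C): β-rule — branch into F D  //  T C.
      branch 2.1 (add F D):
        ○ open, literals {D=0}.
      branch 2.2 (add T C):
        ○ open, literals {C=1}.
0 branches closed, 4 open.
Each open branch fixes some atoms; the unmentioned ones are free. Counting distinct full assignments: branch {A=0, C=0, D=1} (E, B) contributes 4 new; branch {B=1, C=0, D=1} (E, A) contributes 2 new; branch {D=0} (E, C, A, B) contributes 16 new; branch {C=1} (E, A, B, D) contributes 8 new. Total: 30.

30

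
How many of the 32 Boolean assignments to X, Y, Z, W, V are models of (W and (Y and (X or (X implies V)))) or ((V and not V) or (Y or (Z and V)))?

20

Initial set: {((W and (Y and (X or (X implies V)))) or ((V and not V) or (Y or (Z and V))))}.
((W and (Y and (X or (X implies V)))) or ((V and not V) or (Y or (Z and V)))): β-rule — branch into (W and (Y and (X or (X implies V))))  //  ((V and not V) or (Y or (Z and V))).
  branch 1 (add (W and (Y and (X or (X implies V))))):
    (W and (Y and (X or (X implies V)))): α-rule — add W, (Y and (X or (X implies V))).
    (Y and (X or (X implies V))): α-rule — add Y, (X or (X implies V)).
    (X or (X implies V)): β-rule — branch into X  //  (X implies V).
      branch 1.1 (add X):
        ○ open, literals {W=1, X=1, Y=1}.
      branch 1.2 (add (X implies V)):
        (X implies V): β-rule — branch into not X  //  V.
          branch 1.2.1 (add not X):
            ○ open, literals {W=1, X=0, Y=1}.
          branch 1.2.2 (add V):
            ○ open, literals {V=1, W=1, Y=1}.
  branch 2 (add ((V and not V) or (Y or (Z and V)))):
    ((V and not V) or (Y or (Z and V))): β-rule — branch into (V and not V)  //  (Y or (Z and V)).
      branch 2.1 (add (V and not V)):
        (V and not V): α-rule — add V, not V.
        × closes — contains both V and not V.
      branch 2.2 (add (Y or (Z and V))):
        (Y or (Z and V)): β-rule — branch into Y  //  (Z and V).
          branch 2.2.1 (add Y):
            ○ open, literals {Y=1}.
          branch 2.2.2 (add (Z and V)):
            (Z and V): α-rule — add Z, V.
            ○ open, literals {V=1, Z=1}.
1 branch closed, 5 open.
Each open branch fixes some atoms; the unmentioned ones are free. Counting distinct full assignments: branch {W=1, X=1, Y=1} (Z, V) contributes 4 new; branch {W=1, X=0, Y=1} (Z, V) contributes 4 new; branch {V=1, W=1, Y=1} (X, Z) contributes 0 new; branch {Y=1} (X, Z, W, V) contributes 8 new; branch {V=1, Z=1} (X, Y, W) contributes 4 new. Total: 20.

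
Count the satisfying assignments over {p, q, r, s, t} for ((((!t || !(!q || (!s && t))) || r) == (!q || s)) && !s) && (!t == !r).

Initial set: {(((((!t || !(!q || (!s && t))) || r) == (!q || s)) && !s) && (!t == !r))}.
(((((!t || !(!q || (!s && t))) || r) == (!q || s)) && !s) && (!t == !r)): α-rule — add ((((!t || !(!q || (!s && t))) || r) == (!q || s)) && !s), (!t == !r).
((((!t || !(!q || (!s && t))) || r) == (!q || s)) && !s): α-rule — add (((!t || !(!q || (!s && t))) || r) == (!q || s)), !s.
(!t == !r): β-rule — branch into !t, !r  //  !!t, !!r.
  branch 1 (add !t, !r):
    (((!t || !(!q || (!s && t))) || r) == (!q || s)): β-rule — branch into ((!t || !(!q || (!s && t))) || r), (!q || s)  //  !((!t || !(!q || (!s && t))) || r), !(!q || s).
      branch 1.1 (add ((!t || !(!q || (!s && t))) || r), (!q || s)):
        ((!t || !(!q || (!s && t))) || r): β-rule — branch into (!t || !(!q || (!s && t)))  //  r.
          branch 1.1.1 (add (!t || !(!q || (!s && t)))):
            (!q || s): β-rule — branch into !q  //  s.
              branch 1.1.1.1 (add !q):
                (!t || !(!q || (!s && t))): β-rule — branch into !t  //  !(!q || (!s && t)).
                  branch 1.1.1.1.1 (add !t):
                    ○ open, literals {q=false, r=false, s=false, t=false}.
                  branch 1.1.1.1.2 (add !(!q || (!s && t))):
                    !(!q || (!s && t)): α-rule — add !!q, !(!s && t).
                    × closes — contains both q and !q.
              branch 1.1.1.2 (add s):
                × closes — contains both s and !s.
          branch 1.1.2 (add r):
            × closes — contains both r and !r.
      branch 1.2 (add !((!t || !(!q || (!s && t))) || r), !(!q || s)):
        !((!t || !(!q || (!s && t))) || r): α-rule — add !(!t || !(!q || (!s && t))), !r.
        !(!q || s): α-rule — add !!q, !s.
        !(!t || !(!q || (!s && t))): α-rule — add !!t, !!(!q || (!s && t)).
        × closes — contains both t and !t.
  branch 2 (add !!t, !!r):
    (((!t || !(!q || (!s && t))) || r) == (!q || s)): β-rule — branch into ((!t || !(!q || (!s && t))) || r), (!q || s)  //  !((!t || !(!q || (!s && t))) || r), !(!q || s).
      branch 2.1 (add ((!t || !(!q || (!s && t))) || r), (!q || s)):
        ((!t || !(!q || (!s && t))) || r): β-rule — branch into (!t || !(!q || (!s && t)))  //  r.
          branch 2.1.1 (add (!t || !(!q || (!s && t)))):
            (!q || s): β-rule — branch into !q  //  s.
              branch 2.1.1.1 (add !q):
                (!t || !(!q || (!s && t))): β-rule — branch into !t  //  !(!q || (!s && t)).
                  branch 2.1.1.1.1 (add !t):
                    × closes — contains both t and !t.
                  branch 2.1.1.1.2 (add !(!q || (!s && t))):
                    !(!q || (!s && t)): α-rule — add !!q, !(!s && t).
                    × closes — contains both q and !q.
              branch 2.1.1.2 (add s):
                × closes — contains both s and !s.
          branch 2.1.2 (add r):
            (!q || s): β-rule — branch into !q  //  s.
              branch 2.1.2.1 (add !q):
                ○ open, literals {q=false, r=true, s=false, t=true}.
              branch 2.1.2.2 (add s):
                × closes — contains both s and !s.
      branch 2.2 (add !((!t || !(!q || (!s && t))) || r), !(!q || s)):
        !((!t || !(!q || (!s && t))) || r): α-rule — add !(!t || !(!q || (!s && t))), !r.
        × closes — contains both r and !r.
9 branches closed, 2 open.
Each open branch fixes some atoms; the unmentioned ones are free. Counting distinct full assignments: branch {q=false, r=false, s=false, t=false} (p) contributes 2 new; branch {q=false, r=true, s=false, t=true} (p) contributes 2 new. Total: 4.

4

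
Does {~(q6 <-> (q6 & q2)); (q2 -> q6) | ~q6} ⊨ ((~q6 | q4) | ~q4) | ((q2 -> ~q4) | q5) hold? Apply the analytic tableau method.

Initial set: {~(q6 <-> (q6 & q2)); ((q2 -> q6) | ~q6); ~(((~q6 | q4) | ~q4) | ((q2 -> ~q4) | q5))}.
~(((~q6 | q4) | ~q4) | ((q2 -> ~q4) | q5)): α-rule — add ~((~q6 | q4) | ~q4), ~((q2 -> ~q4) | q5).
~((~q6 | q4) | ~q4): α-rule — add ~(~q6 | q4), ~~q4.
~((q2 -> ~q4) | q5): α-rule — add ~(q2 -> ~q4), ~q5.
~(~q6 | q4): α-rule — add ~~q6, ~q4.
× closes — contains both q4 and ~q4.
All 1 branch closes.
Every branch closed, so the premises entail the conclusion.

Yes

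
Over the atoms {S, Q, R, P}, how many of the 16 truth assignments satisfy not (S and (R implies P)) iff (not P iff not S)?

Initial set: {(not (S and (R implies P)) iff (not P iff not S))}.
(not (S and (R implies P)) iff (not P iff not S)): β-rule — branch into not (S and (R implies P)), (not P iff not S)  //  not not (S and (R implies P)), not (not P iff not S).
  branch 1 (add not (S and (R implies P)), (not P iff not S)):
    not (S and (R implies P)): β-rule — branch into not S  //  not (R implies P).
      branch 1.1 (add not S):
        (not P iff not S): β-rule — branch into not P, not S  //  not not P, not not S.
          branch 1.1.1 (add not P, not S):
            ○ open, literals {P=0, S=0}.
          branch 1.1.2 (add not not P, not not S):
            × closes — contains both S and not S.
      branch 1.2 (add not (R implies P)):
        not (R implies P): α-rule — add R, not P.
        (not P iff not S): β-rule — branch into not P, not S  //  not not P, not not S.
          branch 1.2.1 (add not P, not S):
            ○ open, literals {P=0, R=1, S=0}.
          branch 1.2.2 (add not not P, not not S):
            × closes — contains both P and not P.
  branch 2 (add not not (S and (R implies P)), not (not P iff not S)):
    not not (S and (R implies P)): α-rule — add S, (R implies P).
    not (not P iff not S): β-rule — branch into not P, not not S  //  not not P, not S.
      branch 2.1 (add not P, not not S):
        (R implies P): β-rule — branch into not R  //  P.
          branch 2.1.1 (add not R):
            ○ open, literals {P=0, R=0, S=1}.
          branch 2.1.2 (add P):
            × closes — contains both P and not P.
      branch 2.2 (add not not P, not S):
        × closes — contains both S and not S.
4 branches closed, 3 open.
Each open branch fixes some atoms; the unmentioned ones are free. Counting distinct full assignments: branch {P=0, S=0} (Q, R) contributes 4 new; branch {P=0, R=1, S=0} (Q) contributes 0 new; branch {P=0, R=0, S=1} (Q) contributes 2 new. Total: 6.

6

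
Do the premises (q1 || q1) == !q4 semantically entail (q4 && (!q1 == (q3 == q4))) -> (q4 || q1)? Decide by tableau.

Yes

Initial set: {T ((q1 || q1) == !q4); F ((q4 && (!q1 == (q3 == q4))) -> (q4 || q1))}.
F ((q4 && (!q1 == (q3 == q4))) -> (q4 || q1)): α-rule — add T (q4 && (!q1 == (q3 == q4))), F (q4 || q1).
T (q4 && (!q1 == (q3 == q4))): α-rule — add T q4, T (!q1 == (q3 == q4)).
F (q4 || q1): α-rule — add F q4, F q1.
× closes — contains both q4 and !q4.
All 1 branch closes.
Every branch closed, so the premises entail the conclusion.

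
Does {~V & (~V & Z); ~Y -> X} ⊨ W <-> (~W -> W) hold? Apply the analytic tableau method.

Yes

Initial set: {(~V & (~V & Z)); (~Y -> X); ~(W <-> (~W -> W))}.
(~V & (~V & Z)): α-rule — add ~V, (~V & Z).
(~V & Z): α-rule — add ~V, Z.
(~Y -> X): β-rule — branch into ~~Y  //  X.
  branch 1 (add ~~Y):
    ~(W <-> (~W -> W)): β-rule — branch into W, ~(~W -> W)  //  ~W, (~W -> W).
      branch 1.1 (add W, ~(~W -> W)):
        ~(~W -> W): α-rule — add ~W, ~W.
        × closes — contains both W and ~W.
      branch 1.2 (add ~W, (~W -> W)):
        (~W -> W): β-rule — branch into ~~W  //  W.
          branch 1.2.1 (add ~~W):
            × closes — contains both W and ~W.
          branch 1.2.2 (add W):
            × closes — contains both W and ~W.
  branch 2 (add X):
    ~(W <-> (~W -> W)): β-rule — branch into W, ~(~W -> W)  //  ~W, (~W -> W).
      branch 2.1 (add W, ~(~W -> W)):
        ~(~W -> W): α-rule — add ~W, ~W.
        × closes — contains both W and ~W.
      branch 2.2 (add ~W, (~W -> W)):
        (~W -> W): β-rule — branch into ~~W  //  W.
          branch 2.2.1 (add ~~W):
            × closes — contains both W and ~W.
          branch 2.2.2 (add W):
            × closes — contains both W and ~W.
All 6 branches close.
Every branch closed, so the premises entail the conclusion.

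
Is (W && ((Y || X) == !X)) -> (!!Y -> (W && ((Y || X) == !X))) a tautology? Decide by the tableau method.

Valid

Assume the negation and expand:
Initial set: {!((W && ((Y || X) == !X)) -> (!!Y -> (W && ((Y || X) == !X))))}.
!((W && ((Y || X) == !X)) -> (!!Y -> (W && ((Y || X) == !X)))): α-rule — add (W && ((Y || X) == !X)), !(!!Y -> (W && ((Y || X) == !X))).
(W && ((Y || X) == !X)): α-rule — add W, ((Y || X) == !X).
!(!!Y -> (W && ((Y || X) == !X))): α-rule — add !!Y, !(W && ((Y || X) == !X)).
!!Y: drop double negation, giving Y.
((Y || X) == !X): β-rule — branch into (Y || X), !X  //  !(Y || X), !!X.
  branch 1 (add (Y || X), !X):
    !(W && ((Y || X) == !X)): β-rule — branch into !W  //  !((Y || X) == !X).
      branch 1.1 (add !W):
        × closes — contains both W and !W.
      branch 1.2 (add !((Y || X) == !X)):
        (Y || X): β-rule — branch into Y  //  X.
          branch 1.2.1 (add Y):
            !((Y || X) == !X): β-rule — branch into (Y || X), !!X  //  !(Y || X), !X.
              branch 1.2.1.1 (add (Y || X), !!X):
                × closes — contains both X and !X.
              branch 1.2.1.2 (add !(Y || X), !X):
                !(Y || X): α-rule — add !Y, !X.
                × closes — contains both Y and !Y.
          branch 1.2.2 (add X):
            × closes — contains both X and !X.
  branch 2 (add !(Y || X), !!X):
    !(Y || X): α-rule — add !Y, !X.
    × closes — contains both Y and !Y.
All 5 branches close.
Every branch closed, so the negation is unsatisfiable and the formula is valid.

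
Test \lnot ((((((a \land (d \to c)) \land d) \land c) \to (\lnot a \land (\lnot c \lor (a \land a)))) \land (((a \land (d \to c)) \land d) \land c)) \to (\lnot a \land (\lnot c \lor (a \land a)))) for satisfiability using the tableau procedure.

Unsatisfiable

Initial set: {\lnot ((((((a \land (d \to c)) \land d) \land c) \to (\lnot a \land (\lnot c \lor (a \land a)))) \land (((a \land (d \to c)) \land d) \land c)) \to (\lnot a \land (\lnot c \lor (a \land a))))}.
\lnot ((((((a \land (d \to c)) \land d) \land c) \to (\lnot a \land (\lnot c \lor (a \land a)))) \land (((a \land (d \to c)) \land d) \land c)) \to (\lnot a \land (\lnot c \lor (a \land a)))): α-rule — add (((((a \land (d \to c)) \land d) \land c) \to (\lnot a \land (\lnot c \lor (a \land a)))) \land (((a \land (d \to c)) \land d) \land c)), \lnot (\lnot a \land (\lnot c \lor (a \land a))).
(((((a \land (d \to c)) \land d) \land c) \to (\lnot a \land (\lnot c \lor (a \land a)))) \land (((a \land (d \to c)) \land d) \land c)): α-rule — add ((((a \land (d \to c)) \land d) \land c) \to (\lnot a \land (\lnot c \lor (a \land a)))), (((a \land (d \to c)) \land d) \land c).
(((a \land (d \to c)) \land d) \land c): α-rule — add ((a \land (d \to c)) \land d), c.
((a \land (d \to c)) \land d): α-rule — add (a \land (d \to c)), d.
(a \land (d \to c)): α-rule — add a, (d \to c).
\lnot (\lnot a \land (\lnot c \lor (a \land a))): β-rule — branch into \lnot \lnot a  //  \lnot (\lnot c \lor (a \land a)).
  branch 1 (add \lnot \lnot a):
    ((((a \land (d \to c)) \land d) \land c) \to (\lnot a \land (\lnot c \lor (a \land a)))): β-rule — branch into \lnot (((a \land (d \to c)) \land d) \land c)  //  (\lnot a \land (\lnot c \lor (a \land a))).
      branch 1.1 (add \lnot (((a \land (d \to c)) \land d) \land c)):
        (d \to c): β-rule — branch into \lnot d  //  c.
          branch 1.1.1 (add \lnot d):
            × closes — contains both d and \lnot d.
          branch 1.1.2 (add c):
            \lnot (((a \land (d \to c)) \land d) \land c): β-rule — branch into \lnot ((a \land (d \to c)) \land d)  //  \lnot c.
              branch 1.1.2.1 (add \lnot ((a \land (d \to c)) \land d)):
                \lnot ((a \land (d \to c)) \land d): β-rule — branch into \lnot (a \land (d \to c))  //  \lnot d.
                  branch 1.1.2.1.1 (add \lnot (a \land (d \to c))):
                    \lnot (a \land (d \to c)): β-rule — branch into \lnot a  //  \lnot (d \to c).
                      branch 1.1.2.1.1.1 (add \lnot a):
                        × closes — contains both a and \lnot a.
                      branch 1.1.2.1.1.2 (add \lnot (d \to c)):
                        \lnot (d \to c): α-rule — add d, \lnot c.
                        × closes — contains both c and \lnot c.
                  branch 1.1.2.1.2 (add \lnot d):
                    × closes — contains both d and \lnot d.
              branch 1.1.2.2 (add \lnot c):
                × closes — contains both c and \lnot c.
      branch 1.2 (add (\lnot a \land (\lnot c \lor (a \land a)))):
        (\lnot a \land (\lnot c \lor (a \land a))): α-rule — add \lnot a, (\lnot c \lor (a \land a)).
        × closes — contains both a and \lnot a.
  branch 2 (add \lnot (\lnot c \lor (a \land a))):
    \lnot (\lnot c \lor (a \land a)): α-rule — add \lnot \lnot c, \lnot (a \land a).
    ((((a \land (d \to c)) \land d) \land c) \to (\lnot a \land (\lnot c \lor (a \land a)))): β-rule — branch into \lnot (((a \land (d \to c)) \land d) \land c)  //  (\lnot a \land (\lnot c \lor (a \land a))).
      branch 2.1 (add \lnot (((a \land (d \to c)) \land d) \land c)):
        (d \to c): β-rule — branch into \lnot d  //  c.
          branch 2.1.1 (add \lnot d):
            × closes — contains both d and \lnot d.
          branch 2.1.2 (add c):
            \lnot (a \land a): β-rule — branch into \lnot a  //  \lnot a.
              branch 2.1.2.1 (add \lnot a):
                × closes — contains both a and \lnot a.
              branch 2.1.2.2 (add \lnot a):
                × closes — contains both a and \lnot a.
      branch 2.2 (add (\lnot a \land (\lnot c \lor (a \land a)))):
        (\lnot a \land (\lnot c \lor (a \land a))): α-rule — add \lnot a, (\lnot c \lor (a \land a)).
        × closes — contains both a and \lnot a.
All 10 branches close.
Every branch closed; the formula is unsatisfiable.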